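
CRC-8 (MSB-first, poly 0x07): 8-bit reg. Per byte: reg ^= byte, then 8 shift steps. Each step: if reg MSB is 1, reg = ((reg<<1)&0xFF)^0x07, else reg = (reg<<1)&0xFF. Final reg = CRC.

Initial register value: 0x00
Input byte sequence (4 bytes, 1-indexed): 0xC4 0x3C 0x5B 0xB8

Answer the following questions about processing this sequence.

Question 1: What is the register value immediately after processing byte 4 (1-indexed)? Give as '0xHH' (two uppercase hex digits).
Answer: 0x53

Derivation:
After byte 1 (0xC4): reg=0x52
After byte 2 (0x3C): reg=0x0D
After byte 3 (0x5B): reg=0xA5
After byte 4 (0xB8): reg=0x53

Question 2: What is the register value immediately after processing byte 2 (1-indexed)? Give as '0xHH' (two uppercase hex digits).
After byte 1 (0xC4): reg=0x52
After byte 2 (0x3C): reg=0x0D

Answer: 0x0D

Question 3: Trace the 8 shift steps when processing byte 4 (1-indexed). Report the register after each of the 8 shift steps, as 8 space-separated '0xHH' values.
After byte 1 (0xC4): reg=0x52
After byte 2 (0x3C): reg=0x0D
After byte 3 (0x5B): reg=0xA5
Register before byte 4: 0xA5
After XOR with byte 0xB8: 0x1D

Answer: 0x3A 0x74 0xE8 0xD7 0xA9 0x55 0xAA 0x53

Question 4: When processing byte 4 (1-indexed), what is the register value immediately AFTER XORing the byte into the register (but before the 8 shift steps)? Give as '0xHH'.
Answer: 0x1D

Derivation:
Register before byte 4: 0xA5
Byte 4: 0xB8
0xA5 XOR 0xB8 = 0x1D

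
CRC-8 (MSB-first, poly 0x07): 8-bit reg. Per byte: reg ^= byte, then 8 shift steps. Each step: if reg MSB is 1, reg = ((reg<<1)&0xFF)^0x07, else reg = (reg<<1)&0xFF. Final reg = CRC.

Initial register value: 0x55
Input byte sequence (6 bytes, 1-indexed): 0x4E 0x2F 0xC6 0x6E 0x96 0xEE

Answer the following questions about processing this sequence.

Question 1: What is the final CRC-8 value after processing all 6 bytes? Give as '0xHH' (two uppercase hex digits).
After byte 1 (0x4E): reg=0x41
After byte 2 (0x2F): reg=0x0D
After byte 3 (0xC6): reg=0x7F
After byte 4 (0x6E): reg=0x77
After byte 5 (0x96): reg=0xA9
After byte 6 (0xEE): reg=0xD2

Answer: 0xD2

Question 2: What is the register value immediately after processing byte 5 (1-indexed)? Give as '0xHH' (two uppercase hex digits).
After byte 1 (0x4E): reg=0x41
After byte 2 (0x2F): reg=0x0D
After byte 3 (0xC6): reg=0x7F
After byte 4 (0x6E): reg=0x77
After byte 5 (0x96): reg=0xA9

Answer: 0xA9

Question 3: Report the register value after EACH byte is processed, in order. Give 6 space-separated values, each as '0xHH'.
0x41 0x0D 0x7F 0x77 0xA9 0xD2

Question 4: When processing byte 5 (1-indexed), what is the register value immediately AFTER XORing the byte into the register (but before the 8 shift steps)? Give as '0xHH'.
Register before byte 5: 0x77
Byte 5: 0x96
0x77 XOR 0x96 = 0xE1

Answer: 0xE1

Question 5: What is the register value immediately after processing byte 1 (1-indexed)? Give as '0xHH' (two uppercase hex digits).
Answer: 0x41

Derivation:
After byte 1 (0x4E): reg=0x41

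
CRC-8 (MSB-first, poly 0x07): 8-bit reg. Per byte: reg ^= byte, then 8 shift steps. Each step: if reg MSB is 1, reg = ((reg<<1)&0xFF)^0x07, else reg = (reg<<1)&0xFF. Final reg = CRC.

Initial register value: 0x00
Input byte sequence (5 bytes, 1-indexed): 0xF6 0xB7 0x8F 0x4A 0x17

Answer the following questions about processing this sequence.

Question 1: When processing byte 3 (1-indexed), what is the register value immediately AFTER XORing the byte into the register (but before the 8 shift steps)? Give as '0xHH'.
Register before byte 3: 0x66
Byte 3: 0x8F
0x66 XOR 0x8F = 0xE9

Answer: 0xE9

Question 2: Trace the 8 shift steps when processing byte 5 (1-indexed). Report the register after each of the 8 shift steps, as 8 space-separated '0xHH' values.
Answer: 0x30 0x60 0xC0 0x87 0x09 0x12 0x24 0x48

Derivation:
After byte 1 (0xF6): reg=0xCC
After byte 2 (0xB7): reg=0x66
After byte 3 (0x8F): reg=0x91
After byte 4 (0x4A): reg=0x0F
Register before byte 5: 0x0F
After XOR with byte 0x17: 0x18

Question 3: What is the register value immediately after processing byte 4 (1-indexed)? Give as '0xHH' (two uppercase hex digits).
Answer: 0x0F

Derivation:
After byte 1 (0xF6): reg=0xCC
After byte 2 (0xB7): reg=0x66
After byte 3 (0x8F): reg=0x91
After byte 4 (0x4A): reg=0x0F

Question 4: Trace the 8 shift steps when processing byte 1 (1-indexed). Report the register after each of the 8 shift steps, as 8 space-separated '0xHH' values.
Answer: 0xEB 0xD1 0xA5 0x4D 0x9A 0x33 0x66 0xCC

Derivation:
Register before byte 1: 0x00
After XOR with byte 0xF6: 0xF6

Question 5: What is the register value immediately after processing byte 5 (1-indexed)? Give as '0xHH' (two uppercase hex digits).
Answer: 0x48

Derivation:
After byte 1 (0xF6): reg=0xCC
After byte 2 (0xB7): reg=0x66
After byte 3 (0x8F): reg=0x91
After byte 4 (0x4A): reg=0x0F
After byte 5 (0x17): reg=0x48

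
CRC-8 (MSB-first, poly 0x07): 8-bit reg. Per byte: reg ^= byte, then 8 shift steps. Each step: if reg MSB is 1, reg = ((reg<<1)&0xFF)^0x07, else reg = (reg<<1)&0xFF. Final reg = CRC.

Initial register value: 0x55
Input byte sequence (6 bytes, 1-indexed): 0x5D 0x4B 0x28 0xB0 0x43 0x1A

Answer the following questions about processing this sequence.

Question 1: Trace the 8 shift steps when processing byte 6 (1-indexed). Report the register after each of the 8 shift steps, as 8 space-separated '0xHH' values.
Answer: 0x05 0x0A 0x14 0x28 0x50 0xA0 0x47 0x8E

Derivation:
After byte 1 (0x5D): reg=0x38
After byte 2 (0x4B): reg=0x5E
After byte 3 (0x28): reg=0x45
After byte 4 (0xB0): reg=0xC5
After byte 5 (0x43): reg=0x9B
Register before byte 6: 0x9B
After XOR with byte 0x1A: 0x81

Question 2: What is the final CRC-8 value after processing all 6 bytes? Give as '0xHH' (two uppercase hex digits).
Answer: 0x8E

Derivation:
After byte 1 (0x5D): reg=0x38
After byte 2 (0x4B): reg=0x5E
After byte 3 (0x28): reg=0x45
After byte 4 (0xB0): reg=0xC5
After byte 5 (0x43): reg=0x9B
After byte 6 (0x1A): reg=0x8E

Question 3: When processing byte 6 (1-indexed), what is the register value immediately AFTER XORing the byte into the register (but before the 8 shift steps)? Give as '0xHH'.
Answer: 0x81

Derivation:
Register before byte 6: 0x9B
Byte 6: 0x1A
0x9B XOR 0x1A = 0x81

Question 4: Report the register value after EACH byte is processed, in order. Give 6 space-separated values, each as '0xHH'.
0x38 0x5E 0x45 0xC5 0x9B 0x8E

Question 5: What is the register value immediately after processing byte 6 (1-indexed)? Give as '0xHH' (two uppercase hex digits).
Answer: 0x8E

Derivation:
After byte 1 (0x5D): reg=0x38
After byte 2 (0x4B): reg=0x5E
After byte 3 (0x28): reg=0x45
After byte 4 (0xB0): reg=0xC5
After byte 5 (0x43): reg=0x9B
After byte 6 (0x1A): reg=0x8E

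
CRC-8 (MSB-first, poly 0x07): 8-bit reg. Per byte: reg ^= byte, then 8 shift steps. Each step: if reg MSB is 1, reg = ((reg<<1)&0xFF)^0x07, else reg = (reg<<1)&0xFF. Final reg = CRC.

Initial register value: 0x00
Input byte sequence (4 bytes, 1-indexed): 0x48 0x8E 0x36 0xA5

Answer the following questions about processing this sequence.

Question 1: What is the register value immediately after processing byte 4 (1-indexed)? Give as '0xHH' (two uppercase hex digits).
After byte 1 (0x48): reg=0xFF
After byte 2 (0x8E): reg=0x50
After byte 3 (0x36): reg=0x35
After byte 4 (0xA5): reg=0xF9

Answer: 0xF9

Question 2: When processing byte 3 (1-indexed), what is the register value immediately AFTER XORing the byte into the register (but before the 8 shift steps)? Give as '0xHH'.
Register before byte 3: 0x50
Byte 3: 0x36
0x50 XOR 0x36 = 0x66

Answer: 0x66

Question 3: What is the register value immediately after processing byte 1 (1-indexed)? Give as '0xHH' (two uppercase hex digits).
Answer: 0xFF

Derivation:
After byte 1 (0x48): reg=0xFF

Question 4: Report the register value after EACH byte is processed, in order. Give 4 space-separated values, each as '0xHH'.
0xFF 0x50 0x35 0xF9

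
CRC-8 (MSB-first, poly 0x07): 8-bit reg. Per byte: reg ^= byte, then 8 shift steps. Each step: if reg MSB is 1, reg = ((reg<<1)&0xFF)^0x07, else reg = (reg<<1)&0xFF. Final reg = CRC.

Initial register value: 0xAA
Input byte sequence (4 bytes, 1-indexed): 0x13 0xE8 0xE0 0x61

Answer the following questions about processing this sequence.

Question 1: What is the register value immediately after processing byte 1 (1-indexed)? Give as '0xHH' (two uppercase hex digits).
Answer: 0x26

Derivation:
After byte 1 (0x13): reg=0x26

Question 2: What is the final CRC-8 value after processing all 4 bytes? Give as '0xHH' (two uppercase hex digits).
Answer: 0xC2

Derivation:
After byte 1 (0x13): reg=0x26
After byte 2 (0xE8): reg=0x64
After byte 3 (0xE0): reg=0x95
After byte 4 (0x61): reg=0xC2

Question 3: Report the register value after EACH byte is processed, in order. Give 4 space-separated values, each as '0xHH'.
0x26 0x64 0x95 0xC2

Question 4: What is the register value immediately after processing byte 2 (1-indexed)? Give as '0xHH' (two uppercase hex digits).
After byte 1 (0x13): reg=0x26
After byte 2 (0xE8): reg=0x64

Answer: 0x64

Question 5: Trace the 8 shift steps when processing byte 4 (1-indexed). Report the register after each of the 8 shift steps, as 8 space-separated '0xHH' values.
Answer: 0xEF 0xD9 0xB5 0x6D 0xDA 0xB3 0x61 0xC2

Derivation:
After byte 1 (0x13): reg=0x26
After byte 2 (0xE8): reg=0x64
After byte 3 (0xE0): reg=0x95
Register before byte 4: 0x95
After XOR with byte 0x61: 0xF4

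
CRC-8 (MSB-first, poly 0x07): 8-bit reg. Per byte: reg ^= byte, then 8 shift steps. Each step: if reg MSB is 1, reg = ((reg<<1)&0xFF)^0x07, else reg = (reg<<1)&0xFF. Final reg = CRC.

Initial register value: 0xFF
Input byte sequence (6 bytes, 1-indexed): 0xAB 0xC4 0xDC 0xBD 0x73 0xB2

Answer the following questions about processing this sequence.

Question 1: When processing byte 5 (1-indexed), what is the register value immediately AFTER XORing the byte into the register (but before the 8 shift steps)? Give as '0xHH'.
Answer: 0x8D

Derivation:
Register before byte 5: 0xFE
Byte 5: 0x73
0xFE XOR 0x73 = 0x8D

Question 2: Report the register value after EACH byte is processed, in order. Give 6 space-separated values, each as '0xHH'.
0xAB 0x0A 0x2C 0xFE 0xAA 0x48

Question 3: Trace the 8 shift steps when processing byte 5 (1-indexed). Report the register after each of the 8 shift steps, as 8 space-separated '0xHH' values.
After byte 1 (0xAB): reg=0xAB
After byte 2 (0xC4): reg=0x0A
After byte 3 (0xDC): reg=0x2C
After byte 4 (0xBD): reg=0xFE
Register before byte 5: 0xFE
After XOR with byte 0x73: 0x8D

Answer: 0x1D 0x3A 0x74 0xE8 0xD7 0xA9 0x55 0xAA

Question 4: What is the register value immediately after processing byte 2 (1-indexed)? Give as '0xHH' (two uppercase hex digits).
After byte 1 (0xAB): reg=0xAB
After byte 2 (0xC4): reg=0x0A

Answer: 0x0A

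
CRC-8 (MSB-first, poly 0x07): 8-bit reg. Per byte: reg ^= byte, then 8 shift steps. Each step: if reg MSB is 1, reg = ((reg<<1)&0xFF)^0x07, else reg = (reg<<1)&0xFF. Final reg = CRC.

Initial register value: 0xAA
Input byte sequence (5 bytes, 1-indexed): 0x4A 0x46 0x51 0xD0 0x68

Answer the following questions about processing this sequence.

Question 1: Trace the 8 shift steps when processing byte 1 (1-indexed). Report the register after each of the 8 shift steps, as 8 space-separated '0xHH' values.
Answer: 0xC7 0x89 0x15 0x2A 0x54 0xA8 0x57 0xAE

Derivation:
Register before byte 1: 0xAA
After XOR with byte 0x4A: 0xE0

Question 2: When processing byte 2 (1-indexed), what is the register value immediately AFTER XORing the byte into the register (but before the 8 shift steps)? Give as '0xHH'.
Register before byte 2: 0xAE
Byte 2: 0x46
0xAE XOR 0x46 = 0xE8

Answer: 0xE8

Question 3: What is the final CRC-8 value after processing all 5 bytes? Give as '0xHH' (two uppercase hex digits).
Answer: 0x3E

Derivation:
After byte 1 (0x4A): reg=0xAE
After byte 2 (0x46): reg=0x96
After byte 3 (0x51): reg=0x5B
After byte 4 (0xD0): reg=0xB8
After byte 5 (0x68): reg=0x3E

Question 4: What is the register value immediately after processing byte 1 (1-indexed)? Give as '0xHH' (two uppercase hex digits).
After byte 1 (0x4A): reg=0xAE

Answer: 0xAE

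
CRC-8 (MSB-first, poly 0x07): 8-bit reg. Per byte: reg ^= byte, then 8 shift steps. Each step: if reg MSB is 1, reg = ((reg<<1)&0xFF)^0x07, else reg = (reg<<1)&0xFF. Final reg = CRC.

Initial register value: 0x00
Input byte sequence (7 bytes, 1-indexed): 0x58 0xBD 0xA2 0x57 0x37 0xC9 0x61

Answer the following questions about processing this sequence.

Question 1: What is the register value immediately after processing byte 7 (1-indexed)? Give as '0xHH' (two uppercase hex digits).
Answer: 0xD9

Derivation:
After byte 1 (0x58): reg=0x8F
After byte 2 (0xBD): reg=0x9E
After byte 3 (0xA2): reg=0xB4
After byte 4 (0x57): reg=0xA7
After byte 5 (0x37): reg=0xF9
After byte 6 (0xC9): reg=0x90
After byte 7 (0x61): reg=0xD9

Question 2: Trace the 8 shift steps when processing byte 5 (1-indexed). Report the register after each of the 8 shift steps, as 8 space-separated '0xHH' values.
After byte 1 (0x58): reg=0x8F
After byte 2 (0xBD): reg=0x9E
After byte 3 (0xA2): reg=0xB4
After byte 4 (0x57): reg=0xA7
Register before byte 5: 0xA7
After XOR with byte 0x37: 0x90

Answer: 0x27 0x4E 0x9C 0x3F 0x7E 0xFC 0xFF 0xF9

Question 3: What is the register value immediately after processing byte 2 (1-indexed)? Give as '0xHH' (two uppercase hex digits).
Answer: 0x9E

Derivation:
After byte 1 (0x58): reg=0x8F
After byte 2 (0xBD): reg=0x9E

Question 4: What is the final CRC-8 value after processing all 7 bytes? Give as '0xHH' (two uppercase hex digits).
After byte 1 (0x58): reg=0x8F
After byte 2 (0xBD): reg=0x9E
After byte 3 (0xA2): reg=0xB4
After byte 4 (0x57): reg=0xA7
After byte 5 (0x37): reg=0xF9
After byte 6 (0xC9): reg=0x90
After byte 7 (0x61): reg=0xD9

Answer: 0xD9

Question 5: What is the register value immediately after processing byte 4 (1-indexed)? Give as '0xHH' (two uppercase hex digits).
After byte 1 (0x58): reg=0x8F
After byte 2 (0xBD): reg=0x9E
After byte 3 (0xA2): reg=0xB4
After byte 4 (0x57): reg=0xA7

Answer: 0xA7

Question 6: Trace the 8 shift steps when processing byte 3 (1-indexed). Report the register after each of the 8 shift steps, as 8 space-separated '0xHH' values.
After byte 1 (0x58): reg=0x8F
After byte 2 (0xBD): reg=0x9E
Register before byte 3: 0x9E
After XOR with byte 0xA2: 0x3C

Answer: 0x78 0xF0 0xE7 0xC9 0x95 0x2D 0x5A 0xB4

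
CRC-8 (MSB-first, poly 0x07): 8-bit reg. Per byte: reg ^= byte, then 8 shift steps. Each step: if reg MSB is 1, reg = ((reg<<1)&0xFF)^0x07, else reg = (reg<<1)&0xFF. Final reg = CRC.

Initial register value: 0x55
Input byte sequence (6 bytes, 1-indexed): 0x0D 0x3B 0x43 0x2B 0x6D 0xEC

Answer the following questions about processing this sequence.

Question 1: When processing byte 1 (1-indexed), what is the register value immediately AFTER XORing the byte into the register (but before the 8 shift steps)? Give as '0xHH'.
Answer: 0x58

Derivation:
Register before byte 1: 0x55
Byte 1: 0x0D
0x55 XOR 0x0D = 0x58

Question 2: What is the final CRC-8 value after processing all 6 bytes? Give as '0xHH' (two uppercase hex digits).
After byte 1 (0x0D): reg=0x8F
After byte 2 (0x3B): reg=0x05
After byte 3 (0x43): reg=0xD5
After byte 4 (0x2B): reg=0xF4
After byte 5 (0x6D): reg=0xC6
After byte 6 (0xEC): reg=0xD6

Answer: 0xD6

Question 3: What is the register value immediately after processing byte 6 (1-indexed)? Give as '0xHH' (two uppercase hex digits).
After byte 1 (0x0D): reg=0x8F
After byte 2 (0x3B): reg=0x05
After byte 3 (0x43): reg=0xD5
After byte 4 (0x2B): reg=0xF4
After byte 5 (0x6D): reg=0xC6
After byte 6 (0xEC): reg=0xD6

Answer: 0xD6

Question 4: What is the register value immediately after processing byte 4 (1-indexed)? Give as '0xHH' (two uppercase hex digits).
After byte 1 (0x0D): reg=0x8F
After byte 2 (0x3B): reg=0x05
After byte 3 (0x43): reg=0xD5
After byte 4 (0x2B): reg=0xF4

Answer: 0xF4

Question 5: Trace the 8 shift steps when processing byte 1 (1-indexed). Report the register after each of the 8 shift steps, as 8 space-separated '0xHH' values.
Answer: 0xB0 0x67 0xCE 0x9B 0x31 0x62 0xC4 0x8F

Derivation:
Register before byte 1: 0x55
After XOR with byte 0x0D: 0x58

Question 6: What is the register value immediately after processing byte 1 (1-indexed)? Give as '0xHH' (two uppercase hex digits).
Answer: 0x8F

Derivation:
After byte 1 (0x0D): reg=0x8F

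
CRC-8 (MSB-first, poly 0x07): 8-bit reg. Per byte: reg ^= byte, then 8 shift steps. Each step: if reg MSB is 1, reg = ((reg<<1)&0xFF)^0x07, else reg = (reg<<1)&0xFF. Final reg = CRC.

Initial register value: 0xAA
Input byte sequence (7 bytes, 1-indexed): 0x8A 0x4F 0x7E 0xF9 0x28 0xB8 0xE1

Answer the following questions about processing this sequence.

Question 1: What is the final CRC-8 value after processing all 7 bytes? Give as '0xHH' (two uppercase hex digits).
Answer: 0x72

Derivation:
After byte 1 (0x8A): reg=0xE0
After byte 2 (0x4F): reg=0x44
After byte 3 (0x7E): reg=0xA6
After byte 4 (0xF9): reg=0x9A
After byte 5 (0x28): reg=0x17
After byte 6 (0xB8): reg=0x44
After byte 7 (0xE1): reg=0x72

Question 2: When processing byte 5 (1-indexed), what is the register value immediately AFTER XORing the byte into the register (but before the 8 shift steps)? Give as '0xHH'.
Register before byte 5: 0x9A
Byte 5: 0x28
0x9A XOR 0x28 = 0xB2

Answer: 0xB2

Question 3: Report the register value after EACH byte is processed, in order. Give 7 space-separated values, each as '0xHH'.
0xE0 0x44 0xA6 0x9A 0x17 0x44 0x72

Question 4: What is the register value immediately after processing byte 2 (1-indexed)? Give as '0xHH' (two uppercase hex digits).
After byte 1 (0x8A): reg=0xE0
After byte 2 (0x4F): reg=0x44

Answer: 0x44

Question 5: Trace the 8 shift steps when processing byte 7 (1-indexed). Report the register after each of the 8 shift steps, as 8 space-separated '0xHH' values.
After byte 1 (0x8A): reg=0xE0
After byte 2 (0x4F): reg=0x44
After byte 3 (0x7E): reg=0xA6
After byte 4 (0xF9): reg=0x9A
After byte 5 (0x28): reg=0x17
After byte 6 (0xB8): reg=0x44
Register before byte 7: 0x44
After XOR with byte 0xE1: 0xA5

Answer: 0x4D 0x9A 0x33 0x66 0xCC 0x9F 0x39 0x72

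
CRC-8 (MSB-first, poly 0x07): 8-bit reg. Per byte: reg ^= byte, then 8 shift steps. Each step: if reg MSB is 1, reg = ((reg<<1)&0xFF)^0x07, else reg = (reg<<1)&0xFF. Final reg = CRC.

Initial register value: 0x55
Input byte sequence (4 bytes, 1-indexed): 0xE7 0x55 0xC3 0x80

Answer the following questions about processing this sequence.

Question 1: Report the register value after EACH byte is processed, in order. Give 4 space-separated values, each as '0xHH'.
0x17 0xC9 0x36 0x0B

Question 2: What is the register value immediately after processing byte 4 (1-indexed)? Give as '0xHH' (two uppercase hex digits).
After byte 1 (0xE7): reg=0x17
After byte 2 (0x55): reg=0xC9
After byte 3 (0xC3): reg=0x36
After byte 4 (0x80): reg=0x0B

Answer: 0x0B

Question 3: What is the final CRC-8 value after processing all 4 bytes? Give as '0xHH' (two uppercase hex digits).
After byte 1 (0xE7): reg=0x17
After byte 2 (0x55): reg=0xC9
After byte 3 (0xC3): reg=0x36
After byte 4 (0x80): reg=0x0B

Answer: 0x0B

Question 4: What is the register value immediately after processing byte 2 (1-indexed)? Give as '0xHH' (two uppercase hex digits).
Answer: 0xC9

Derivation:
After byte 1 (0xE7): reg=0x17
After byte 2 (0x55): reg=0xC9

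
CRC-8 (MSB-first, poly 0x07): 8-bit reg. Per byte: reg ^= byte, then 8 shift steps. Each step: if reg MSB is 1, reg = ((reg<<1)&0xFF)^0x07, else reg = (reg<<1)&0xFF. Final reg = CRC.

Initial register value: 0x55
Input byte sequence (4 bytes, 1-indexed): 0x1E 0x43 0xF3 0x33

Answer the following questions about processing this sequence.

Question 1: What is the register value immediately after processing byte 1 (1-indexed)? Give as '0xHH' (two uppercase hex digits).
After byte 1 (0x1E): reg=0xF6

Answer: 0xF6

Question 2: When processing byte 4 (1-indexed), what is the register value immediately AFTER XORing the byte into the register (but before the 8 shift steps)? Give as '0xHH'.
Register before byte 4: 0xD9
Byte 4: 0x33
0xD9 XOR 0x33 = 0xEA

Answer: 0xEA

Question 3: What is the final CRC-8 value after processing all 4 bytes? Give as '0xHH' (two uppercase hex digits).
After byte 1 (0x1E): reg=0xF6
After byte 2 (0x43): reg=0x02
After byte 3 (0xF3): reg=0xD9
After byte 4 (0x33): reg=0x98

Answer: 0x98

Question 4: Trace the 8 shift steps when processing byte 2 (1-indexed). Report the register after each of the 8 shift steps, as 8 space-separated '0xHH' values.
After byte 1 (0x1E): reg=0xF6
Register before byte 2: 0xF6
After XOR with byte 0x43: 0xB5

Answer: 0x6D 0xDA 0xB3 0x61 0xC2 0x83 0x01 0x02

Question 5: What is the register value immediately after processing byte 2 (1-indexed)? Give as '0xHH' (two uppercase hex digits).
Answer: 0x02

Derivation:
After byte 1 (0x1E): reg=0xF6
After byte 2 (0x43): reg=0x02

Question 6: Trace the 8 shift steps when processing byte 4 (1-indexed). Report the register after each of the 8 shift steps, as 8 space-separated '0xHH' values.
After byte 1 (0x1E): reg=0xF6
After byte 2 (0x43): reg=0x02
After byte 3 (0xF3): reg=0xD9
Register before byte 4: 0xD9
After XOR with byte 0x33: 0xEA

Answer: 0xD3 0xA1 0x45 0x8A 0x13 0x26 0x4C 0x98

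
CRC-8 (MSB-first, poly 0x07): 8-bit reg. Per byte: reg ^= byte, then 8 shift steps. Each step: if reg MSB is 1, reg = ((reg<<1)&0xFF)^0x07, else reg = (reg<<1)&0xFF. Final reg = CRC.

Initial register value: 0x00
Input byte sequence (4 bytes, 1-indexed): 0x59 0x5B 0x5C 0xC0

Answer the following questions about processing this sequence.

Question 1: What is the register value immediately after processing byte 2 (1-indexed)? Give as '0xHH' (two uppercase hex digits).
Answer: 0x37

Derivation:
After byte 1 (0x59): reg=0x88
After byte 2 (0x5B): reg=0x37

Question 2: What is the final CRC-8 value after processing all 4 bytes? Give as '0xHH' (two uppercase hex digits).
After byte 1 (0x59): reg=0x88
After byte 2 (0x5B): reg=0x37
After byte 3 (0x5C): reg=0x16
After byte 4 (0xC0): reg=0x2C

Answer: 0x2C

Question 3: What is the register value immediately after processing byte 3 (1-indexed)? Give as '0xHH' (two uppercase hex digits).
Answer: 0x16

Derivation:
After byte 1 (0x59): reg=0x88
After byte 2 (0x5B): reg=0x37
After byte 3 (0x5C): reg=0x16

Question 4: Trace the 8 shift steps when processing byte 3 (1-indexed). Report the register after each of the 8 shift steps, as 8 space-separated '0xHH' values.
After byte 1 (0x59): reg=0x88
After byte 2 (0x5B): reg=0x37
Register before byte 3: 0x37
After XOR with byte 0x5C: 0x6B

Answer: 0xD6 0xAB 0x51 0xA2 0x43 0x86 0x0B 0x16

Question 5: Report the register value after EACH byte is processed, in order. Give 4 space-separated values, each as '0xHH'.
0x88 0x37 0x16 0x2C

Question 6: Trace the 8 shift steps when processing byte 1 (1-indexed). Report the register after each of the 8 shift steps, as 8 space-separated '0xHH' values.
Answer: 0xB2 0x63 0xC6 0x8B 0x11 0x22 0x44 0x88

Derivation:
Register before byte 1: 0x00
After XOR with byte 0x59: 0x59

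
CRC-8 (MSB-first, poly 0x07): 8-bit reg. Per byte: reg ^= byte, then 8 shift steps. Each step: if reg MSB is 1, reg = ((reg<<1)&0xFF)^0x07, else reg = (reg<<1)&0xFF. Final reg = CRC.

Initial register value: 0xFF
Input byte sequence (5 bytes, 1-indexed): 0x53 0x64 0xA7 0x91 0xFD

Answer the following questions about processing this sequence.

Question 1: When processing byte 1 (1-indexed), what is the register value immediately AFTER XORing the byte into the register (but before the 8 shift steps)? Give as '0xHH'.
Answer: 0xAC

Derivation:
Register before byte 1: 0xFF
Byte 1: 0x53
0xFF XOR 0x53 = 0xAC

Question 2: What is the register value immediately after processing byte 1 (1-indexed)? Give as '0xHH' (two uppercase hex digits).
After byte 1 (0x53): reg=0x4D

Answer: 0x4D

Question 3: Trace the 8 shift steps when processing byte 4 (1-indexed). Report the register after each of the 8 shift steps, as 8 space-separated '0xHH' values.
After byte 1 (0x53): reg=0x4D
After byte 2 (0x64): reg=0xDF
After byte 3 (0xA7): reg=0x6F
Register before byte 4: 0x6F
After XOR with byte 0x91: 0xFE

Answer: 0xFB 0xF1 0xE5 0xCD 0x9D 0x3D 0x7A 0xF4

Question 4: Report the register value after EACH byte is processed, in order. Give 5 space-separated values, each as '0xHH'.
0x4D 0xDF 0x6F 0xF4 0x3F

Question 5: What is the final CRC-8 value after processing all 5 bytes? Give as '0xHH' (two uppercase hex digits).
After byte 1 (0x53): reg=0x4D
After byte 2 (0x64): reg=0xDF
After byte 3 (0xA7): reg=0x6F
After byte 4 (0x91): reg=0xF4
After byte 5 (0xFD): reg=0x3F

Answer: 0x3F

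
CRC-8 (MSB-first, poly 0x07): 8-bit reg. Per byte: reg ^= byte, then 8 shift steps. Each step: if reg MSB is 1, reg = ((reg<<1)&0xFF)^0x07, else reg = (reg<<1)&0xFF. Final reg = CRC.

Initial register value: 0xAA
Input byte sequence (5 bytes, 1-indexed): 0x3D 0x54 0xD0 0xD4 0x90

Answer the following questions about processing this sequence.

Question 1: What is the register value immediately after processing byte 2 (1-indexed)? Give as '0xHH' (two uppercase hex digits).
After byte 1 (0x3D): reg=0xEC
After byte 2 (0x54): reg=0x21

Answer: 0x21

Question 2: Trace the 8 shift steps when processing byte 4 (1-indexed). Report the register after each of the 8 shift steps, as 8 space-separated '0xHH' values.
Answer: 0x1A 0x34 0x68 0xD0 0xA7 0x49 0x92 0x23

Derivation:
After byte 1 (0x3D): reg=0xEC
After byte 2 (0x54): reg=0x21
After byte 3 (0xD0): reg=0xD9
Register before byte 4: 0xD9
After XOR with byte 0xD4: 0x0D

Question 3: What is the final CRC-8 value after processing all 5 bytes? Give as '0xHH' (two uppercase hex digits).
After byte 1 (0x3D): reg=0xEC
After byte 2 (0x54): reg=0x21
After byte 3 (0xD0): reg=0xD9
After byte 4 (0xD4): reg=0x23
After byte 5 (0x90): reg=0x10

Answer: 0x10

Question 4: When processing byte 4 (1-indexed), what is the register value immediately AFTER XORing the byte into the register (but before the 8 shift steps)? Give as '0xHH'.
Answer: 0x0D

Derivation:
Register before byte 4: 0xD9
Byte 4: 0xD4
0xD9 XOR 0xD4 = 0x0D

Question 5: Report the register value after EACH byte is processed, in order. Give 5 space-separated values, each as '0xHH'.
0xEC 0x21 0xD9 0x23 0x10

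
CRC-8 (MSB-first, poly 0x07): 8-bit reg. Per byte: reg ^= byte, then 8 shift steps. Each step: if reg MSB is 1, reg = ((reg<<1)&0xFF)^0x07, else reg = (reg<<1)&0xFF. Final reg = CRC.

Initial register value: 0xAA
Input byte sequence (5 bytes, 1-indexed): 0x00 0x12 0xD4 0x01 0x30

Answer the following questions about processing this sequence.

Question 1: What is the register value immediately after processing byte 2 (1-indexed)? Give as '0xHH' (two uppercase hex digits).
After byte 1 (0x00): reg=0x5F
After byte 2 (0x12): reg=0xE4

Answer: 0xE4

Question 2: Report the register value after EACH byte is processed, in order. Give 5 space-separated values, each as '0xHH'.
0x5F 0xE4 0x90 0xFE 0x64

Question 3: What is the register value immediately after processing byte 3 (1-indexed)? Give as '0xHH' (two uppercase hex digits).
Answer: 0x90

Derivation:
After byte 1 (0x00): reg=0x5F
After byte 2 (0x12): reg=0xE4
After byte 3 (0xD4): reg=0x90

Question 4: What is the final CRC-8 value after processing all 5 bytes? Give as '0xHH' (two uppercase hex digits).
Answer: 0x64

Derivation:
After byte 1 (0x00): reg=0x5F
After byte 2 (0x12): reg=0xE4
After byte 3 (0xD4): reg=0x90
After byte 4 (0x01): reg=0xFE
After byte 5 (0x30): reg=0x64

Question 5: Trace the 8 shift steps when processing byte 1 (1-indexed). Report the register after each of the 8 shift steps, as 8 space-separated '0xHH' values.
Register before byte 1: 0xAA
After XOR with byte 0x00: 0xAA

Answer: 0x53 0xA6 0x4B 0x96 0x2B 0x56 0xAC 0x5F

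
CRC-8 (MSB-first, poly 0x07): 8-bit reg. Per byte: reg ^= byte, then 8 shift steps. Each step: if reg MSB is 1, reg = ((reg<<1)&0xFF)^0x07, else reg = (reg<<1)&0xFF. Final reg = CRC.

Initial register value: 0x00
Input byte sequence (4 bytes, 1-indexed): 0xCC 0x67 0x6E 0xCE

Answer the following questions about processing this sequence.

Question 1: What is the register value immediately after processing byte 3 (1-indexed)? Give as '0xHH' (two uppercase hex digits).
After byte 1 (0xCC): reg=0x6A
After byte 2 (0x67): reg=0x23
After byte 3 (0x6E): reg=0xE4

Answer: 0xE4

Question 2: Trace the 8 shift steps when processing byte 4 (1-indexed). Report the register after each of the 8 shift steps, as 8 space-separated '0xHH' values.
Answer: 0x54 0xA8 0x57 0xAE 0x5B 0xB6 0x6B 0xD6

Derivation:
After byte 1 (0xCC): reg=0x6A
After byte 2 (0x67): reg=0x23
After byte 3 (0x6E): reg=0xE4
Register before byte 4: 0xE4
After XOR with byte 0xCE: 0x2A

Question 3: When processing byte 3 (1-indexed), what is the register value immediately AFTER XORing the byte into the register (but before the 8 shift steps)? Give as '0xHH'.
Answer: 0x4D

Derivation:
Register before byte 3: 0x23
Byte 3: 0x6E
0x23 XOR 0x6E = 0x4D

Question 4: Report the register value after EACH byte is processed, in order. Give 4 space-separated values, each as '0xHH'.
0x6A 0x23 0xE4 0xD6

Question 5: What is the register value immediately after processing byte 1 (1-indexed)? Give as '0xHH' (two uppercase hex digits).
After byte 1 (0xCC): reg=0x6A

Answer: 0x6A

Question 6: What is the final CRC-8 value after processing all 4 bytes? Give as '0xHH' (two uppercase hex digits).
After byte 1 (0xCC): reg=0x6A
After byte 2 (0x67): reg=0x23
After byte 3 (0x6E): reg=0xE4
After byte 4 (0xCE): reg=0xD6

Answer: 0xD6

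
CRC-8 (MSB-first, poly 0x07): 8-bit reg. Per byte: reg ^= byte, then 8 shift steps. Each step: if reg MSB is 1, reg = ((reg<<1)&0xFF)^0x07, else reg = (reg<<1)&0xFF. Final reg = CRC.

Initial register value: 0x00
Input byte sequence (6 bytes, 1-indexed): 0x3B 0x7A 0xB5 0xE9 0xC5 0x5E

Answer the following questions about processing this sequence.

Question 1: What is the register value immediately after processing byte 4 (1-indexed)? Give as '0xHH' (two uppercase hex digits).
Answer: 0x5C

Derivation:
After byte 1 (0x3B): reg=0xA1
After byte 2 (0x7A): reg=0x0F
After byte 3 (0xB5): reg=0x2F
After byte 4 (0xE9): reg=0x5C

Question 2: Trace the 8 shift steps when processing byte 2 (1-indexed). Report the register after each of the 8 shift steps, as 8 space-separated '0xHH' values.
After byte 1 (0x3B): reg=0xA1
Register before byte 2: 0xA1
After XOR with byte 0x7A: 0xDB

Answer: 0xB1 0x65 0xCA 0x93 0x21 0x42 0x84 0x0F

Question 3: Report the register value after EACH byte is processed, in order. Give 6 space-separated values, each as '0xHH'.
0xA1 0x0F 0x2F 0x5C 0xC6 0xC1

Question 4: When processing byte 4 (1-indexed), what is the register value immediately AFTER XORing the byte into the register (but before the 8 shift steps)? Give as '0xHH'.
Register before byte 4: 0x2F
Byte 4: 0xE9
0x2F XOR 0xE9 = 0xC6

Answer: 0xC6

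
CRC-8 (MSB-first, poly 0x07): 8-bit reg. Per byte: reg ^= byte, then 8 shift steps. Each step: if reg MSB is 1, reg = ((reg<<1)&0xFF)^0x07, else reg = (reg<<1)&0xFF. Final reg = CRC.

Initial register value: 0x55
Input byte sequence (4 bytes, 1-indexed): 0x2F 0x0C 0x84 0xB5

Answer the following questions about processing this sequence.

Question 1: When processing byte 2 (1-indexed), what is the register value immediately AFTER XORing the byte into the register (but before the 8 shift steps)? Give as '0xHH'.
Answer: 0x6D

Derivation:
Register before byte 2: 0x61
Byte 2: 0x0C
0x61 XOR 0x0C = 0x6D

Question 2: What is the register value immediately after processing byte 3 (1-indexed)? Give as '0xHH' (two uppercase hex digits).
After byte 1 (0x2F): reg=0x61
After byte 2 (0x0C): reg=0x04
After byte 3 (0x84): reg=0x89

Answer: 0x89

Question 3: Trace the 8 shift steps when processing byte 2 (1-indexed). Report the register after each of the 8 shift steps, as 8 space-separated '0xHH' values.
After byte 1 (0x2F): reg=0x61
Register before byte 2: 0x61
After XOR with byte 0x0C: 0x6D

Answer: 0xDA 0xB3 0x61 0xC2 0x83 0x01 0x02 0x04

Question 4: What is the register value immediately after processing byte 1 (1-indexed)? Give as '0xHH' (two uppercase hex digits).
After byte 1 (0x2F): reg=0x61

Answer: 0x61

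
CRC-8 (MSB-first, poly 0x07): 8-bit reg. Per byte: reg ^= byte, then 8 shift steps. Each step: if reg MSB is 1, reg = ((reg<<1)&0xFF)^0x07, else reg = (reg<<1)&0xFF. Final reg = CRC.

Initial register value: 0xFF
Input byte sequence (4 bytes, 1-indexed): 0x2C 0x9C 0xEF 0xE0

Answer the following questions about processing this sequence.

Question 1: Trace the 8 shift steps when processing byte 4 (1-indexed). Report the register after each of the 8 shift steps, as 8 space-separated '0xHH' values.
Answer: 0xDF 0xB9 0x75 0xEA 0xD3 0xA1 0x45 0x8A

Derivation:
After byte 1 (0x2C): reg=0x37
After byte 2 (0x9C): reg=0x58
After byte 3 (0xEF): reg=0x0C
Register before byte 4: 0x0C
After XOR with byte 0xE0: 0xEC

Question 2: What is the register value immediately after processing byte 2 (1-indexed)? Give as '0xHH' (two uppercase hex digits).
Answer: 0x58

Derivation:
After byte 1 (0x2C): reg=0x37
After byte 2 (0x9C): reg=0x58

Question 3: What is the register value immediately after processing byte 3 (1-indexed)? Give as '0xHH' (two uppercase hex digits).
Answer: 0x0C

Derivation:
After byte 1 (0x2C): reg=0x37
After byte 2 (0x9C): reg=0x58
After byte 3 (0xEF): reg=0x0C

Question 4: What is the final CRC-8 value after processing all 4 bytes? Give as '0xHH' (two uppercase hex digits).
Answer: 0x8A

Derivation:
After byte 1 (0x2C): reg=0x37
After byte 2 (0x9C): reg=0x58
After byte 3 (0xEF): reg=0x0C
After byte 4 (0xE0): reg=0x8A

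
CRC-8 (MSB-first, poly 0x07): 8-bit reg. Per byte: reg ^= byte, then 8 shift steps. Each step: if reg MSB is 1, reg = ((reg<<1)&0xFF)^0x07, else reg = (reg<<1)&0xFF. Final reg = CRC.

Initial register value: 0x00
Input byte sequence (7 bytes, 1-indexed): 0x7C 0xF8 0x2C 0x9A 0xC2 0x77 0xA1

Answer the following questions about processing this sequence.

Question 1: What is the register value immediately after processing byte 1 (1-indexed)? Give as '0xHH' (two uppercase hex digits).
Answer: 0x73

Derivation:
After byte 1 (0x7C): reg=0x73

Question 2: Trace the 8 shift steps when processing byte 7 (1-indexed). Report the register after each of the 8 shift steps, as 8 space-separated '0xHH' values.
Answer: 0x08 0x10 0x20 0x40 0x80 0x07 0x0E 0x1C

Derivation:
After byte 1 (0x7C): reg=0x73
After byte 2 (0xF8): reg=0xB8
After byte 3 (0x2C): reg=0xE5
After byte 4 (0x9A): reg=0x7A
After byte 5 (0xC2): reg=0x21
After byte 6 (0x77): reg=0xA5
Register before byte 7: 0xA5
After XOR with byte 0xA1: 0x04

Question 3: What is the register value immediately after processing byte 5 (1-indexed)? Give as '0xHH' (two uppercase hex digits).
Answer: 0x21

Derivation:
After byte 1 (0x7C): reg=0x73
After byte 2 (0xF8): reg=0xB8
After byte 3 (0x2C): reg=0xE5
After byte 4 (0x9A): reg=0x7A
After byte 5 (0xC2): reg=0x21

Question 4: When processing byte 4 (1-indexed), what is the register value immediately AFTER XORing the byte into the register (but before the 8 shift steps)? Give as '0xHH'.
Register before byte 4: 0xE5
Byte 4: 0x9A
0xE5 XOR 0x9A = 0x7F

Answer: 0x7F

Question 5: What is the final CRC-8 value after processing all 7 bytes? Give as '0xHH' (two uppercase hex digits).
Answer: 0x1C

Derivation:
After byte 1 (0x7C): reg=0x73
After byte 2 (0xF8): reg=0xB8
After byte 3 (0x2C): reg=0xE5
After byte 4 (0x9A): reg=0x7A
After byte 5 (0xC2): reg=0x21
After byte 6 (0x77): reg=0xA5
After byte 7 (0xA1): reg=0x1C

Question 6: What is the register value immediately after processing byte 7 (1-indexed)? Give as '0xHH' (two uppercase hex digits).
After byte 1 (0x7C): reg=0x73
After byte 2 (0xF8): reg=0xB8
After byte 3 (0x2C): reg=0xE5
After byte 4 (0x9A): reg=0x7A
After byte 5 (0xC2): reg=0x21
After byte 6 (0x77): reg=0xA5
After byte 7 (0xA1): reg=0x1C

Answer: 0x1C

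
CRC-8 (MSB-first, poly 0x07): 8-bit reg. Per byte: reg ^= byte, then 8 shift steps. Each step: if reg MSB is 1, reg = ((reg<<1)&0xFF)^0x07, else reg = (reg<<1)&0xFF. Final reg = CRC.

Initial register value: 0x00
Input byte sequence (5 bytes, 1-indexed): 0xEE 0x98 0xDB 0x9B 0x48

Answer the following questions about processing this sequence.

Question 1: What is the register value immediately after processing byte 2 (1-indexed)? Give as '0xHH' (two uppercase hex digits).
After byte 1 (0xEE): reg=0x84
After byte 2 (0x98): reg=0x54

Answer: 0x54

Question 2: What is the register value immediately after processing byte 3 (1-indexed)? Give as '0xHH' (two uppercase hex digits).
After byte 1 (0xEE): reg=0x84
After byte 2 (0x98): reg=0x54
After byte 3 (0xDB): reg=0xA4

Answer: 0xA4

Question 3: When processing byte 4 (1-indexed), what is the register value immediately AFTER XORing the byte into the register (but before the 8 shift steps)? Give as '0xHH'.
Answer: 0x3F

Derivation:
Register before byte 4: 0xA4
Byte 4: 0x9B
0xA4 XOR 0x9B = 0x3F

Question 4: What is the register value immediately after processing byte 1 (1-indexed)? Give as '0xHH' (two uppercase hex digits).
Answer: 0x84

Derivation:
After byte 1 (0xEE): reg=0x84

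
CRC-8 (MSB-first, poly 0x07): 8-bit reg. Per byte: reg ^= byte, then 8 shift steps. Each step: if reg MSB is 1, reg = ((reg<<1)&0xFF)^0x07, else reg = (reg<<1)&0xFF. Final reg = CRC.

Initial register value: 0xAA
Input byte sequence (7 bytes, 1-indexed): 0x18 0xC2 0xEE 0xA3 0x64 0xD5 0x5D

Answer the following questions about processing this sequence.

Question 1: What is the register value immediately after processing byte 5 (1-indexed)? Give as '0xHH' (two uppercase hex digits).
After byte 1 (0x18): reg=0x17
After byte 2 (0xC2): reg=0x25
After byte 3 (0xEE): reg=0x7F
After byte 4 (0xA3): reg=0x1A
After byte 5 (0x64): reg=0x7D

Answer: 0x7D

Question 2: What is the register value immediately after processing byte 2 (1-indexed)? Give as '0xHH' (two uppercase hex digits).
After byte 1 (0x18): reg=0x17
After byte 2 (0xC2): reg=0x25

Answer: 0x25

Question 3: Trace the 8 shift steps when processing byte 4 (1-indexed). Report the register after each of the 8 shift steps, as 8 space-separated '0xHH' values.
Answer: 0xBF 0x79 0xF2 0xE3 0xC1 0x85 0x0D 0x1A

Derivation:
After byte 1 (0x18): reg=0x17
After byte 2 (0xC2): reg=0x25
After byte 3 (0xEE): reg=0x7F
Register before byte 4: 0x7F
After XOR with byte 0xA3: 0xDC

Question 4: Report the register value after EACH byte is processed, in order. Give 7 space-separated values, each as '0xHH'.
0x17 0x25 0x7F 0x1A 0x7D 0x51 0x24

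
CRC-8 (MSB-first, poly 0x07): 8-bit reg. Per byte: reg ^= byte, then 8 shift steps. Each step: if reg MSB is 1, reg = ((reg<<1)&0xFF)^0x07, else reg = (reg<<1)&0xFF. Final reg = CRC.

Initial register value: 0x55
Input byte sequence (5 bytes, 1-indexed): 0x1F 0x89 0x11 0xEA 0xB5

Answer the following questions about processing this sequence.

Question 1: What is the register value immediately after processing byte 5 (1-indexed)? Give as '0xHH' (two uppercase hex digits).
Answer: 0x88

Derivation:
After byte 1 (0x1F): reg=0xF1
After byte 2 (0x89): reg=0x6F
After byte 3 (0x11): reg=0x7D
After byte 4 (0xEA): reg=0xEC
After byte 5 (0xB5): reg=0x88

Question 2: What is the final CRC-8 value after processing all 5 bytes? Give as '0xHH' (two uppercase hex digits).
After byte 1 (0x1F): reg=0xF1
After byte 2 (0x89): reg=0x6F
After byte 3 (0x11): reg=0x7D
After byte 4 (0xEA): reg=0xEC
After byte 5 (0xB5): reg=0x88

Answer: 0x88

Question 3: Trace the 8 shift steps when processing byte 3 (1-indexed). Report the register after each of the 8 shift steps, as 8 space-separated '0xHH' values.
After byte 1 (0x1F): reg=0xF1
After byte 2 (0x89): reg=0x6F
Register before byte 3: 0x6F
After XOR with byte 0x11: 0x7E

Answer: 0xFC 0xFF 0xF9 0xF5 0xED 0xDD 0xBD 0x7D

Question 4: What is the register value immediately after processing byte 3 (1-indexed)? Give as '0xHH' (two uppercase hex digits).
Answer: 0x7D

Derivation:
After byte 1 (0x1F): reg=0xF1
After byte 2 (0x89): reg=0x6F
After byte 3 (0x11): reg=0x7D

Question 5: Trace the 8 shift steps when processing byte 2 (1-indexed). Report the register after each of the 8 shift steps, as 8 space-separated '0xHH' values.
Answer: 0xF0 0xE7 0xC9 0x95 0x2D 0x5A 0xB4 0x6F

Derivation:
After byte 1 (0x1F): reg=0xF1
Register before byte 2: 0xF1
After XOR with byte 0x89: 0x78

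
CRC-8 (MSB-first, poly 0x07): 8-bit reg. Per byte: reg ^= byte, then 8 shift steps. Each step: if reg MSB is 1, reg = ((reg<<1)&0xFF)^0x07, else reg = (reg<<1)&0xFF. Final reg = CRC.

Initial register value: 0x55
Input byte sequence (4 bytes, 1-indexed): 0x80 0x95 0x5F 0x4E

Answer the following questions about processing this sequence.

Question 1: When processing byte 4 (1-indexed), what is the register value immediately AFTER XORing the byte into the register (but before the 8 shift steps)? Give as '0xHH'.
Register before byte 4: 0xD5
Byte 4: 0x4E
0xD5 XOR 0x4E = 0x9B

Answer: 0x9B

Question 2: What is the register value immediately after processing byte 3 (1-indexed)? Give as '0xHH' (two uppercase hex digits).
After byte 1 (0x80): reg=0x25
After byte 2 (0x95): reg=0x19
After byte 3 (0x5F): reg=0xD5

Answer: 0xD5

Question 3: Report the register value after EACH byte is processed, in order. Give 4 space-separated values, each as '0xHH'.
0x25 0x19 0xD5 0xC8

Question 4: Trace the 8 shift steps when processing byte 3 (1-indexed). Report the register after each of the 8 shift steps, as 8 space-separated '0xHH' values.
Answer: 0x8C 0x1F 0x3E 0x7C 0xF8 0xF7 0xE9 0xD5

Derivation:
After byte 1 (0x80): reg=0x25
After byte 2 (0x95): reg=0x19
Register before byte 3: 0x19
After XOR with byte 0x5F: 0x46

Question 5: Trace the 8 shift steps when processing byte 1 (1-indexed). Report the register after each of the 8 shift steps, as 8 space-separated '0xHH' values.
Answer: 0xAD 0x5D 0xBA 0x73 0xE6 0xCB 0x91 0x25

Derivation:
Register before byte 1: 0x55
After XOR with byte 0x80: 0xD5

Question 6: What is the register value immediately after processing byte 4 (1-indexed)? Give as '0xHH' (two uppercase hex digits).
Answer: 0xC8

Derivation:
After byte 1 (0x80): reg=0x25
After byte 2 (0x95): reg=0x19
After byte 3 (0x5F): reg=0xD5
After byte 4 (0x4E): reg=0xC8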